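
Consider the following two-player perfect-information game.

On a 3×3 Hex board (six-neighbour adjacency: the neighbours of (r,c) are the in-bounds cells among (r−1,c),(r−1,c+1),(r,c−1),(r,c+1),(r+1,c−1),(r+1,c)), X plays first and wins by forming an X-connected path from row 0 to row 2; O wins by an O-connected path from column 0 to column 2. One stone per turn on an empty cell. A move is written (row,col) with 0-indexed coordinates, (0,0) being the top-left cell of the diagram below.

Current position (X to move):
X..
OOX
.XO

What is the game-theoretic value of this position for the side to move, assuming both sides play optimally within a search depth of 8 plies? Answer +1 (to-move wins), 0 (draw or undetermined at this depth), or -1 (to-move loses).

ply 1, X at X../OOX/.XO | (0,1)=-1→XX./OOX/.XO; (0,2)=+1→X.X/OOX/.XO*; (2,0)=-1→X../OOX/XXO
ply 2: X.X/OOX/.XO is terminal -1 (O); from X../OOX/.XO depth 8

value(X../OOX/.XO, X) = +1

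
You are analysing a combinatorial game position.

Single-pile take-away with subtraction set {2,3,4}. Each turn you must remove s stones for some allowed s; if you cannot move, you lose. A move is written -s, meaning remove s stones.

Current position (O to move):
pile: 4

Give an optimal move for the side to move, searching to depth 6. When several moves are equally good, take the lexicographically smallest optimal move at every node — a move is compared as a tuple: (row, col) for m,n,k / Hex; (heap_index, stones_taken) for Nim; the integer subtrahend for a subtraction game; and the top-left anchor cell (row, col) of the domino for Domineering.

[4] O move#1: -2:-1/2, -3:+1/1*, -4:+1/0
[1] end (terminal -1, X#2); searched 4 to 6

O's best at [4]: -3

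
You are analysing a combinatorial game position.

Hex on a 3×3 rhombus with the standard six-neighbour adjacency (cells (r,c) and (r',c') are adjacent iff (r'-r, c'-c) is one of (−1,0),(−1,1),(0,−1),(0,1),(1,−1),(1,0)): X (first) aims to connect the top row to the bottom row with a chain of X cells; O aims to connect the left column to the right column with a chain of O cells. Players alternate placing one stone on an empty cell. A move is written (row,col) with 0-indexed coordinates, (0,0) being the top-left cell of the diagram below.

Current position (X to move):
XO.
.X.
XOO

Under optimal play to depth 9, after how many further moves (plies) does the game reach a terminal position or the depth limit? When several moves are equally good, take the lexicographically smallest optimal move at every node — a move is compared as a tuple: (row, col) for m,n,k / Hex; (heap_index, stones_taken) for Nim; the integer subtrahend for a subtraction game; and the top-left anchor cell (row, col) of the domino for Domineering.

PV length from [XO./.X./XOO]: 1 ply

ply 1, X at XO./.X./XOO | (0,2)=+1→XOX/.X./XOO*; (1,0)=+1→XO./XX./XOO; (1,2)=+1→XO./.XX/XOO
ply 2: XOX/.X./XOO is terminal -1 (O); from XO./.X./XOO depth 9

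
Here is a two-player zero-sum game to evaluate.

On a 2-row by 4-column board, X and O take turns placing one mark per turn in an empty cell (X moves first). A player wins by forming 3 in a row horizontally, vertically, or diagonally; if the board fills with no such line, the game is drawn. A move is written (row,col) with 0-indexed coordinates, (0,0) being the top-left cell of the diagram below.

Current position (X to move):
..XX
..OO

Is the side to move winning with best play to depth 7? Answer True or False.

[..XX/..OO] X move#1: (0,0):-1/X.XX/..OO, (0,1):+1/.XXX/..OO*, (1,0):-1/..XX/X.OO, (1,1):+0/..XX/.XOO
[.XXX/..OO] end (terminal -1, O#2); searched ..XX/..OO to 7

X winning at [..XX/..OO]: True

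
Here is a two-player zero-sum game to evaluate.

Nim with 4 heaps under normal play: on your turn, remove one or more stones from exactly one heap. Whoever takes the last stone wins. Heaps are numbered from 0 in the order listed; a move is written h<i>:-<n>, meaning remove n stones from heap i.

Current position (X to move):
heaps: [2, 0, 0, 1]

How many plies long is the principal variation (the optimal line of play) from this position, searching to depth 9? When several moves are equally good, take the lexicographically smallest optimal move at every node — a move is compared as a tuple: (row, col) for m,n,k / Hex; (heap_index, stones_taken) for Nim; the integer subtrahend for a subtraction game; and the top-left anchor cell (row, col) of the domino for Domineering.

ply 1, X at (2,0,0,1) | h0:-1=+1→(1,0,0,1)*; h0:-2=-1→(0,0,0,1); h3:-1=-1→(2,0,0,0)
ply 2, O at (1,0,0,1) | h0:-1=-1→(0,0,0,1)*; h3:-1=-1→(1,0,0,0)
ply 3, X at (0,0,0,1) | h3:-1=+1→(0,0,0,0)*
ply 4: (0,0,0,0) is terminal -1 (O); from (2,0,0,1) depth 9

PV length from [(2,0,0,1)]: 3 plies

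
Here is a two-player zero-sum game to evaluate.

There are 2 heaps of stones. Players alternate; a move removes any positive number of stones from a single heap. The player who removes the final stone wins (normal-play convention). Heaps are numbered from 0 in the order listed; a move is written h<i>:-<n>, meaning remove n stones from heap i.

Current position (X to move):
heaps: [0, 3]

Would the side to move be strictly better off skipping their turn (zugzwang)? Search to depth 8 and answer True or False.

p1 X@[(0,3)]: h1:-1[(0,2)]-1 h1:-2[(0,1)]-1 h1:-3[(0,0)]+1*
p2 O@[(0,0)] terminal -1; root [(0,3)] d8
suppose X passes — search the same position with O to move:
pass> p1 O@[(0,3)]: h1:-1[(0,2)]-1 h1:-2[(0,1)]-1 h1:-3[(0,0)]+1*
pass> p2 X@[(0,0)] terminal -1; root [(0,3)] d8
for X: play +1, pass -1

zugzwang((0,3), X) = False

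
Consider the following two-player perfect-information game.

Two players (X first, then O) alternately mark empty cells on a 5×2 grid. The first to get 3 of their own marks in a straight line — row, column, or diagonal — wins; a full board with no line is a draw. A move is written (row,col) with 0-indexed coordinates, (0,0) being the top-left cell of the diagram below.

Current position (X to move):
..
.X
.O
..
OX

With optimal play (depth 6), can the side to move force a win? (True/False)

[../.X/.O/../OX] X move#1: (0,0):+0/X./.X/.O/../OX*, (0,1):+0/.X/.X/.O/../OX, (1,0):+0/../XX/.O/../OX, (2,0):+0/../.X/XO/../OX, (3,0):+0/../.X/.O/X./OX, (3,1):+0/../.X/.O/.X/OX
[X./.X/.O/../OX] O move#2: (0,1):+0/XO/.X/.O/../OX*, (1,0):+0/X./OX/.O/../OX, (2,0):+0/X./.X/OO/../OX, (3,0):+0/X./.X/.O/O./OX, (3,1):+0/X./.X/.O/.O/OX
[XO/.X/.O/../OX] X move#3: (1,0):+0/XO/XX/.O/../OX*, (2,0):+0/XO/.X/XO/../OX, (3,0):+0/XO/.X/.O/X./OX, (3,1):+0/XO/.X/.O/.X/OX
[XO/XX/.O/../OX] O move#4: (2,0):+0/XO/XX/OO/../OX*, (3,0):-1/XO/XX/.O/O./OX, (3,1):-1/XO/XX/.O/.O/OX
[XO/XX/OO/../OX] X move#5: (3,0):+0/XO/XX/OO/X./OX*, (3,1):-1/XO/XX/OO/.X/OX
[XO/XX/OO/X./OX] O move#6: (3,1):+0/XO/XX/OO/XO/OX*
[XO/XX/OO/XO/OX] end (terminal +0, X#7); searched ../.X/.O/../OX to 6

X winning at [../.X/.O/../OX]: False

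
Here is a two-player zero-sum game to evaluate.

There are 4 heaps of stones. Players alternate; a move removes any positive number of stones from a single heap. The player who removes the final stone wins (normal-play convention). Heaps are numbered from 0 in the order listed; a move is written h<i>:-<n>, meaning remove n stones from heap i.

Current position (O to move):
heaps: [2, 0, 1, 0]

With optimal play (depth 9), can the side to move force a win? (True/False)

O winning at [(2,0,1,0)]: True

p1 O@[(2,0,1,0)]: h0:-1[(1,0,1,0)]+1* h0:-2[(0,0,1,0)]-1 h2:-1[(2,0,0,0)]-1
p2 X@[(1,0,1,0)]: h0:-1[(0,0,1,0)]-1* h2:-1[(1,0,0,0)]-1
p3 O@[(0,0,1,0)]: h2:-1[(0,0,0,0)]+1*
p4 X@[(0,0,0,0)] terminal -1; root [(2,0,1,0)] d9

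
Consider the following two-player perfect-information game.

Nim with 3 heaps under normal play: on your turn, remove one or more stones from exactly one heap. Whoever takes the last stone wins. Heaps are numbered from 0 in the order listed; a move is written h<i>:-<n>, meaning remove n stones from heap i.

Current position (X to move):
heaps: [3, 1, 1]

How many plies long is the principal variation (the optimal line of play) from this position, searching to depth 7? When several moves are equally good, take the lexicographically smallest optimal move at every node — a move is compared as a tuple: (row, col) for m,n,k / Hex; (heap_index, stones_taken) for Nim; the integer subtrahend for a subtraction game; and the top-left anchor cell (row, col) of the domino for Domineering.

[(3,1,1)] X move#1: h0:-1:-1/(2,1,1), h0:-2:-1/(1,1,1), h0:-3:+1/(0,1,1)*, h1:-1:-1/(3,0,1), h2:-1:-1/(3,1,0)
[(0,1,1)] O move#2: h1:-1:-1/(0,0,1)*, h2:-1:-1/(0,1,0)
[(0,0,1)] X move#3: h2:-1:+1/(0,0,0)*
[(0,0,0)] end (terminal -1, O#4); searched (3,1,1) to 7

PV length from [(3,1,1)]: 3 plies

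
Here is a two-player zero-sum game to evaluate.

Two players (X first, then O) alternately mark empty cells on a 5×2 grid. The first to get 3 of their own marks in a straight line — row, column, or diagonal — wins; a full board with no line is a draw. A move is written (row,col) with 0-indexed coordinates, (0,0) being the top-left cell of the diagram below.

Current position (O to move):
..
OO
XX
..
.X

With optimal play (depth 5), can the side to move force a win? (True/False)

O winning at [../OO/XX/../.X]: False

p1 O@[../OO/XX/../.X]: (0,0)[O./OO/XX/../.X]-1 (0,1)[.O/OO/XX/../.X]-1 (3,0)[../OO/XX/O./.X]-1 (3,1)[../OO/XX/.O/.X]+0* (4,0)[../OO/XX/../OX]-1
p2 X@[../OO/XX/.O/.X]: (0,0)[X./OO/XX/.O/.X]+0* (0,1)[.X/OO/XX/.O/.X]+0 (3,0)[../OO/XX/XO/.X]+0 (4,0)[../OO/XX/.O/XX]+0
p3 O@[X./OO/XX/.O/.X]: (0,1)[XO/OO/XX/.O/.X]+0* (3,0)[X./OO/XX/OO/.X]+0 (4,0)[X./OO/XX/.O/OX]+0
p4 X@[XO/OO/XX/.O/.X]: (3,0)[XO/OO/XX/XO/.X]+0* (4,0)[XO/OO/XX/.O/XX]+0
p5 O@[XO/OO/XX/XO/.X]: (4,0)[XO/OO/XX/XO/OX]+0*
p6 X@[XO/OO/XX/XO/OX] terminal +0; root [../OO/XX/../.X] d5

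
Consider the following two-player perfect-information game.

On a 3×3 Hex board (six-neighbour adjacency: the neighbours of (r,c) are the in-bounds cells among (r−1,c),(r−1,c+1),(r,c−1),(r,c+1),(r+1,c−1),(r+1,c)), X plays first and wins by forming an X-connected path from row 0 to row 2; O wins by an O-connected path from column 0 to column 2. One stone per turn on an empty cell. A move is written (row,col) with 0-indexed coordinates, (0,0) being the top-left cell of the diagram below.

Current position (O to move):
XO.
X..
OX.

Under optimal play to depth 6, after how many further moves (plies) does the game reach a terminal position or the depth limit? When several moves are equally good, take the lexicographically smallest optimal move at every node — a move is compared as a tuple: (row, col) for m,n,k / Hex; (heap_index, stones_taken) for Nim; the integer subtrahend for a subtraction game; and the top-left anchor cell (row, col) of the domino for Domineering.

ply 1, O at XO./X../OX. | (0,2)=-1→XOO/X../OX.; (1,1)=+1→XO./XO./OX.*; (1,2)=-1→XO./X.O/OX.; (2,2)=-1→XO./X../OXO
ply 2, X at XO./XO./OX. | (0,2)=-1→XOX/XO./OX.*; (1,2)=-1→XO./XOX/OX.; (2,2)=-1→XO./XO./OXX
ply 3, O at XOX/XO./OX. | (1,2)=+1→XOX/XOO/OX.*; (2,2)=-1→XOX/XO./OXO
ply 4: XOX/XOO/OX. is terminal -1 (X); from XO./X../OX. depth 6

PV length from [XO./X../OX.]: 3 plies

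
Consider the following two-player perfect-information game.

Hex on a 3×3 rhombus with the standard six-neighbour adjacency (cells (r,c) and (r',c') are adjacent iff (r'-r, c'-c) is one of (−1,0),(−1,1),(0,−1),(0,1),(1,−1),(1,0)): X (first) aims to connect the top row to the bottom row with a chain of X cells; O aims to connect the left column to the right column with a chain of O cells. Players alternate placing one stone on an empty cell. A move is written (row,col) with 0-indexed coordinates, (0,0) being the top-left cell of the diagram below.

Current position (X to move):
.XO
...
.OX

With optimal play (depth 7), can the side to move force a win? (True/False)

[.XO/.../.OX] X move#1: (0,0):-1/XXO/.../.OX, (1,0):-1/.XO/X../.OX, (1,1):+1/.XO/.X./.OX*, (1,2):-1/.XO/..X/.OX, (2,0):+1/.XO/.../XOX
[.XO/.X./.OX] O move#2: (0,0):-1/OXO/.X./.OX*, (1,0):-1/.XO/OX./.OX, (1,2):-1/.XO/.XO/.OX, (2,0):-1/.XO/.X./OOX
[OXO/.X./.OX] X move#3: (1,0):+1/OXO/XX./.OX*, (1,2):+1/OXO/.XX/.OX, (2,0):+1/OXO/.X./XOX
[OXO/XX./.OX] O move#4: (1,2):-1/OXO/XXO/.OX*, (2,0):-1/OXO/XX./OOX
[OXO/XXO/.OX] X move#5: (2,0):+1/OXO/XXO/XOX*
[OXO/XXO/XOX] end (terminal -1, O#6); searched .XO/.../.OX to 7

X winning at [.XO/.../.OX]: True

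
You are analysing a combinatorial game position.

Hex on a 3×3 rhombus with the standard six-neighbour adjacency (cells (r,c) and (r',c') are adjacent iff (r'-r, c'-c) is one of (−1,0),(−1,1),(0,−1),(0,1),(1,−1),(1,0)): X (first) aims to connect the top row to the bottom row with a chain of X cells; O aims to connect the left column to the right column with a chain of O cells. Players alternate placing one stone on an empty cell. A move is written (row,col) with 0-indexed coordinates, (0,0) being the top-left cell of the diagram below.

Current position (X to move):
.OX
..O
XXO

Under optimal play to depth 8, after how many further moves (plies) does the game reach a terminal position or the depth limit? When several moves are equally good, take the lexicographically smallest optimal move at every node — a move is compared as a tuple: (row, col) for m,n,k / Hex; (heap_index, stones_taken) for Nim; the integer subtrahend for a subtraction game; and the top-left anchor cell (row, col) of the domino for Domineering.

PV length from [.OX/..O/XXO]: 3 plies

p1 X@[.OX/..O/XXO]: (0,0)[XOX/..O/XXO]+1* (1,0)[.OX/X.O/XXO]+1 (1,1)[.OX/.XO/XXO]+1
p2 O@[XOX/..O/XXO]: (1,0)[XOX/O.O/XXO]-1* (1,1)[XOX/.OO/XXO]-1
p3 X@[XOX/O.O/XXO]: (1,1)[XOX/OXO/XXO]+1*
p4 O@[XOX/OXO/XXO] terminal -1; root [.OX/..O/XXO] d8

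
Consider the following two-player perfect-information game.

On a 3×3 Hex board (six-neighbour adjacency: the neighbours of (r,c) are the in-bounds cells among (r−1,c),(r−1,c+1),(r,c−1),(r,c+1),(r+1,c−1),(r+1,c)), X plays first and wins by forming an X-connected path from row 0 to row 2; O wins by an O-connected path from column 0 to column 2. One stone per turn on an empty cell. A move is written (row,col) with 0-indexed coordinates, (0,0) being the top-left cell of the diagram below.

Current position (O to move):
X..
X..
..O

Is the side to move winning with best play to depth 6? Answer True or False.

O winning at [X../X../..O]: True

p1 O@[X../X../..O]: (0,1)[XO./X../..O]-1 (0,2)[X.O/X../..O]-1 (1,1)[X../XO./..O]-1 (1,2)[X../X.O/..O]-1 (2,0)[X../X../O.O]+1* (2,1)[X../X../.OO]-1
p2 X@[X../X../O.O]: (0,1)[XX./X../O.O]-1* (0,2)[X.X/X../O.O]-1 (1,1)[X../XX./O.O]-1 (1,2)[X../X.X/O.O]-1 (2,1)[X../X../OXO]-1
p3 O@[XX./X../O.O]: (0,2)[XXO/X../O.O]+1* (1,1)[XX./XO./O.O]+1 (1,2)[XX./X.O/O.O]+1 (2,1)[XX./X../OOO]+1
p4 X@[XXO/X../O.O]: (1,1)[XXO/XX./O.O]-1* (1,2)[XXO/X.X/O.O]-1 (2,1)[XXO/X../OXO]-1
p5 O@[XXO/XX./O.O]: (1,2)[XXO/XXO/O.O]-1 (2,1)[XXO/XX./OOO]+1*
p6 X@[XXO/XX./OOO] terminal -1; root [X../X../..O] d6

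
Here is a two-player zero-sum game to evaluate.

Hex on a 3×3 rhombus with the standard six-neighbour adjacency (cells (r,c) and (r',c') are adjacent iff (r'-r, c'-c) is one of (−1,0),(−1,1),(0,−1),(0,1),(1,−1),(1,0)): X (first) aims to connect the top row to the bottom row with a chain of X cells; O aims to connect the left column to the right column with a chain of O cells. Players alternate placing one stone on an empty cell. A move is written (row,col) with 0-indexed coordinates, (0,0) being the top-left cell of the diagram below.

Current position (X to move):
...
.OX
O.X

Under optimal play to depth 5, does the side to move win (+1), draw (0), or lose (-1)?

ply 1, X at .../.OX/O.X | (0,0)=-1→X../.OX/O.X; (0,1)=-1→.X./.OX/O.X; (0,2)=+1→..X/.OX/O.X*; (1,0)=-1→.../XOX/O.X; (2,1)=-1→.../.OX/OXX
ply 2: ..X/.OX/O.X is terminal -1 (O); from .../.OX/O.X depth 5

value(.../.OX/O.X, X) = +1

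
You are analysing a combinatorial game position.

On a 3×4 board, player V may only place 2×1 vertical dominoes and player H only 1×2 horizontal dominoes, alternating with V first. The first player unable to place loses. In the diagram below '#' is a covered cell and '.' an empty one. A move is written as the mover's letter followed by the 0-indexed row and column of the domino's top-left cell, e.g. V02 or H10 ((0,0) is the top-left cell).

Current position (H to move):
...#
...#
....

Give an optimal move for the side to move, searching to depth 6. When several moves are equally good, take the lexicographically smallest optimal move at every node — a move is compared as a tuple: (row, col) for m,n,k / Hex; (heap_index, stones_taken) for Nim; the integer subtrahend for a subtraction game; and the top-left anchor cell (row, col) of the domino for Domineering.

H's best at [...#/...#/....]: H10

[...#/...#/....] H move#1: H00:-1/##.#/...#/...., H01:-1/.###/...#/...., H10:+1/...#/##.#/....*, H11:+1/...#/.###/...., H20:-1/...#/...#/##.., H21:-1/...#/...#/.##., H22:-1/...#/...#/..##
[...#/##.#/....] V move#2: V02:-1/..##/####/....*, V12:-1/...#/####/..#.
[..##/####/....] H move#3: H00:+1/####/####/....*, H20:+1/..##/####/##.., H21:+1/..##/####/.##., H22:+1/..##/####/..##
[####/####/....] end (terminal -1, V#4); searched ...#/...#/.... to 6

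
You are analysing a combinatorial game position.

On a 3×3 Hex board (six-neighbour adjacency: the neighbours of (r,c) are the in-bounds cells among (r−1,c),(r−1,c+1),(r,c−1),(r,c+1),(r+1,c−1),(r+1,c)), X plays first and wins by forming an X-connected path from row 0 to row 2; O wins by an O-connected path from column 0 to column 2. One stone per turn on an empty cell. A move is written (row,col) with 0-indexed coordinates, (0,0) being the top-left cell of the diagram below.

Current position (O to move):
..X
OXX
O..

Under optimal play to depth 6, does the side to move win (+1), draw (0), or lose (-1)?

p1 O@[..X/OXX/O..]: (0,0)[O.X/OXX/O..]-1* (0,1)[.OX/OXX/O..]-1 (2,1)[..X/OXX/OO.]-1 (2,2)[..X/OXX/O.O]-1
p2 X@[O.X/OXX/O..]: (0,1)[OXX/OXX/O..]+1* (2,1)[O.X/OXX/OX.]+1 (2,2)[O.X/OXX/O.X]+1
p3 O@[OXX/OXX/O..]: (2,1)[OXX/OXX/OO.]-1* (2,2)[OXX/OXX/O.O]-1
p4 X@[OXX/OXX/OO.]: (2,2)[OXX/OXX/OOX]+1*
p5 O@[OXX/OXX/OOX] terminal -1; root [..X/OXX/O..] d6

value(..X/OXX/O.., O) = -1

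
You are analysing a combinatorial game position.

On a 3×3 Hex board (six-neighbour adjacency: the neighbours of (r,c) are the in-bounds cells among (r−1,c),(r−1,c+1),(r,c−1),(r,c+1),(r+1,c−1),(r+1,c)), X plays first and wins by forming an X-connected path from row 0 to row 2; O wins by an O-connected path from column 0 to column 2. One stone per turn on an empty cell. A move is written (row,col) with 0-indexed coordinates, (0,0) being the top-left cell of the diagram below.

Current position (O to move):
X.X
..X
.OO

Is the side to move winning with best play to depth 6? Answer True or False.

O winning at [X.X/..X/.OO]: True

[X.X/..X/.OO] O move#1: (0,1):-1/XOX/..X/.OO, (1,0):+1/X.X/O.X/.OO*, (1,1):+1/X.X/.OX/.OO, (2,0):+1/X.X/..X/OOO
[X.X/O.X/.OO] X move#2: (0,1):-1/XXX/O.X/.OO*, (1,1):-1/X.X/OXX/.OO, (2,0):-1/X.X/O.X/XOO
[XXX/O.X/.OO] O move#3: (1,1):+1/XXX/OOX/.OO*, (2,0):+1/XXX/O.X/OOO
[XXX/OOX/.OO] end (terminal -1, X#4); searched X.X/..X/.OO to 6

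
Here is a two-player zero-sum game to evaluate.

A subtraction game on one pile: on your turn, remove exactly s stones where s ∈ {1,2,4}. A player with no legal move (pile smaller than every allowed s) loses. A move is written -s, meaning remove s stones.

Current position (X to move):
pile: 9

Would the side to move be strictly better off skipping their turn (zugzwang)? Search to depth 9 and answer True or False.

zugzwang(9, X) = True

p1 X@[9]: -1[8]-1* -2[7]-1 -4[5]-1
p2 O@[8]: -1[7]-1 -2[6]+1* -4[4]-1
p3 X@[6]: -1[5]-1* -2[4]-1 -4[2]-1
p4 O@[5]: -1[4]-1 -2[3]+1* -4[1]-1
p5 X@[3]: -1[2]-1* -2[1]-1
p6 O@[2]: -1[1]-1 -2[0]+1*
p7 X@[0] terminal -1; root [9] d9
suppose X passes — search the same position with O to move:
pass> p1 O@[9]: -1[8]-1* -2[7]-1 -4[5]-1
pass> p2 X@[8]: -1[7]-1 -2[6]+1* -4[4]-1
pass> p3 O@[6]: -1[5]-1* -2[4]-1 -4[2]-1
pass> p4 X@[5]: -1[4]-1 -2[3]+1* -4[1]-1
pass> p5 O@[3]: -1[2]-1* -2[1]-1
pass> p6 X@[2]: -1[1]-1 -2[0]+1*
pass> p7 O@[0] terminal -1; root [9] d9
for X: play -1, pass +1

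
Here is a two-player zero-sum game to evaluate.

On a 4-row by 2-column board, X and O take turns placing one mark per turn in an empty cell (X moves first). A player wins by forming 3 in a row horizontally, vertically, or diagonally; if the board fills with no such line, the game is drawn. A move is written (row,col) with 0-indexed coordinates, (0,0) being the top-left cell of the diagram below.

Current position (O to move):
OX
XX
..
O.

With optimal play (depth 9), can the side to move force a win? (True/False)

[OX/XX/../O.] O move#1: (2,0):-1/OX/XX/O./O., (2,1):+0/OX/XX/.O/O.*, (3,1):-1/OX/XX/../OO
[OX/XX/.O/O.] X move#2: (2,0):+0/OX/XX/XO/O.*, (3,1):+0/OX/XX/.O/OX
[OX/XX/XO/O.] O move#3: (3,1):+0/OX/XX/XO/OO*
[OX/XX/XO/OO] end (terminal +0, X#4); searched OX/XX/../O. to 9

O winning at [OX/XX/../O.]: False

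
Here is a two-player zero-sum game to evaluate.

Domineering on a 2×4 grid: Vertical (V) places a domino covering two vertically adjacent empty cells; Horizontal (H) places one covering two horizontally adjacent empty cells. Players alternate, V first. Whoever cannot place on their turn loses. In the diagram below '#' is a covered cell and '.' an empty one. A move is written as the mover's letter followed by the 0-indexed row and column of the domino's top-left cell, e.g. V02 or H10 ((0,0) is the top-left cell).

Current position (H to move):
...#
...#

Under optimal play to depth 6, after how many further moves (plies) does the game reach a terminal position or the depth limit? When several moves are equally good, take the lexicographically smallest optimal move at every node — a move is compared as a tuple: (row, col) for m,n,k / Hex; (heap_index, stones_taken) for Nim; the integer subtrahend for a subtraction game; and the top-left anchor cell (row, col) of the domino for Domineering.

p1 H@[...#/...#]: H00[##.#/...#]+1* H01[.###/...#]+1 H10[...#/##.#]+1 H11[...#/.###]+1
p2 V@[##.#/...#]: V02[####/..##]-1*
p3 H@[####/..##]: H10[####/####]+1*
p4 V@[####/####] terminal -1; root [...#/...#] d6

PV length from [...#/...#]: 3 plies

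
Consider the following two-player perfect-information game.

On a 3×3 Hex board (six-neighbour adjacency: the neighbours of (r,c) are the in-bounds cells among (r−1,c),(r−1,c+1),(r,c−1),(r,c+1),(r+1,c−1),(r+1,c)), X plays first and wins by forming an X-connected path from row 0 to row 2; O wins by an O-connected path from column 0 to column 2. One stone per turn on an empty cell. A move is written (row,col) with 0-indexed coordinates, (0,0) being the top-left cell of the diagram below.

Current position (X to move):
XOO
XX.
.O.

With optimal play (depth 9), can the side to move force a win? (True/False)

X winning at [XOO/XX./.O.]: True

p1 X@[XOO/XX./.O.]: (1,2)[XOO/XXX/.O.]+1* (2,0)[XOO/XX./XO.]+1 (2,2)[XOO/XX./.OX]+1
p2 O@[XOO/XXX/.O.]: (2,0)[XOO/XXX/OO.]-1* (2,2)[XOO/XXX/.OO]-1
p3 X@[XOO/XXX/OO.]: (2,2)[XOO/XXX/OOX]+1*
p4 O@[XOO/XXX/OOX] terminal -1; root [XOO/XX./.O.] d9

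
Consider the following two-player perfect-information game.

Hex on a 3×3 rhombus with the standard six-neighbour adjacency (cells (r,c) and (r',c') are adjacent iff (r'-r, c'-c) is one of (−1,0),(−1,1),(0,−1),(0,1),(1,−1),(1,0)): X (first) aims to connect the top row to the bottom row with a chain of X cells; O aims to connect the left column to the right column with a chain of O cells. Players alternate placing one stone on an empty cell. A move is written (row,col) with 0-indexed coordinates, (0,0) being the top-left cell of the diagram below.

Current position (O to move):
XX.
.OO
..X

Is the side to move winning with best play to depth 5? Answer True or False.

O winning at [XX./.OO/..X]: True

ply 1, O at XX./.OO/..X | (0,2)=+1→XXO/.OO/..X*; (1,0)=+1→XX./OOO/..X; (2,0)=+1→XX./.OO/O.X; (2,1)=+1→XX./.OO/.OX
ply 2, X at XXO/.OO/..X | (1,0)=-1→XXO/XOO/..X*; (2,0)=-1→XXO/.OO/X.X; (2,1)=-1→XXO/.OO/.XX
ply 3, O at XXO/XOO/..X | (2,0)=+1→XXO/XOO/O.X*; (2,1)=-1→XXO/XOO/.OX
ply 4: XXO/XOO/O.X is terminal -1 (X); from XX./.OO/..X depth 5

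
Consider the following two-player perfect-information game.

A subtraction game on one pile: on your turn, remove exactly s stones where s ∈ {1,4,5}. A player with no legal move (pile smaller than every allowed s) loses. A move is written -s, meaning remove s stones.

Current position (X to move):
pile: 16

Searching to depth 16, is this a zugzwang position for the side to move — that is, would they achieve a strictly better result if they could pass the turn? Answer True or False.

[16] X move#1: -1:-1/15*, -4:-1/12, -5:-1/11
[15] O move#2: -1:-1/14, -4:-1/11, -5:+1/10*
[10] X move#3: -1:-1/9*, -4:-1/6, -5:-1/5
[9] O move#4: -1:+1/8*, -4:-1/5, -5:-1/4
[8] X move#5: -1:-1/7*, -4:-1/4, -5:-1/3
[7] O move#6: -1:-1/6, -4:-1/3, -5:+1/2*
[2] X move#7: -1:-1/1*
[1] O move#8: -1:+1/0*
[0] end (terminal -1, X#9); searched 16 to 16
pass branch (O moves first from the same position):
  | [16] O move#1: -1:-1/15*, -4:-1/12, -5:-1/11
  | [15] X move#2: -1:-1/14, -4:-1/11, -5:+1/10*
  | [10] O move#3: -1:-1/9*, -4:-1/6, -5:-1/5
  | [9] X move#4: -1:+1/8*, -4:-1/5, -5:-1/4
  | [8] O move#5: -1:-1/7*, -4:-1/4, -5:-1/3
  | [7] X move#6: -1:-1/6, -4:-1/3, -5:+1/2*
  | [2] O move#7: -1:-1/1*
  | [1] X move#8: -1:+1/0*
  | [0] end (terminal -1, O#9); searched 16 to 16
X moving scores -1; X passing scores +1

zugzwang(16, X) = True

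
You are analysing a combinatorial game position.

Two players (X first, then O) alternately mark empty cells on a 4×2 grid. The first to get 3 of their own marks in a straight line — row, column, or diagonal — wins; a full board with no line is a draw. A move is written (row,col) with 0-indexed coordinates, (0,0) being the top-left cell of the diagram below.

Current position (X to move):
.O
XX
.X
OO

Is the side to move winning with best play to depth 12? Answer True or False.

ply 1, X at .O/XX/.X/OO | (0,0)=+0→XO/XX/.X/OO*; (2,0)=+0→.O/XX/XX/OO
ply 2, O at XO/XX/.X/OO | (2,0)=+0→XO/XX/OX/OO*
ply 3: XO/XX/OX/OO is terminal +0 (X); from .O/XX/.X/OO depth 12

X winning at [.O/XX/.X/OO]: False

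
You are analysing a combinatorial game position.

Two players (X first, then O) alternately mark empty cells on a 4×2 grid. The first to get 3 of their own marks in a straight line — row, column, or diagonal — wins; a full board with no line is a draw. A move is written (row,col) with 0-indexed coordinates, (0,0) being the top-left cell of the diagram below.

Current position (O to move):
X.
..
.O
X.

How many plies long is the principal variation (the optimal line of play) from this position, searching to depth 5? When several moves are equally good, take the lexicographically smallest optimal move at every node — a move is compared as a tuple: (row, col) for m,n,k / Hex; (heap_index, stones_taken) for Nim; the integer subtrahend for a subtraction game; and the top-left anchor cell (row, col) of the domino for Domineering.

ply 1, O at X./../.O/X. | (0,1)=+0→XO/../.O/X.; (1,0)=+0→X./O./.O/X.; (1,1)=+1→X./.O/.O/X.*; (2,0)=+0→X./../OO/X.; (3,1)=+0→X./../.O/XO
ply 2, X at X./.O/.O/X. | (0,1)=-1→XX/.O/.O/X.*; (1,0)=-1→X./XO/.O/X.; (2,0)=-1→X./.O/XO/X.; (3,1)=-1→X./.O/.O/XX
ply 3, O at XX/.O/.O/X. | (1,0)=+0→XX/OO/.O/X.; (2,0)=+0→XX/.O/OO/X.; (3,1)=+1→XX/.O/.O/XO*
ply 4: XX/.O/.O/XO is terminal -1 (X); from X./../.O/X. depth 5

PV length from [X./../.O/X.]: 3 plies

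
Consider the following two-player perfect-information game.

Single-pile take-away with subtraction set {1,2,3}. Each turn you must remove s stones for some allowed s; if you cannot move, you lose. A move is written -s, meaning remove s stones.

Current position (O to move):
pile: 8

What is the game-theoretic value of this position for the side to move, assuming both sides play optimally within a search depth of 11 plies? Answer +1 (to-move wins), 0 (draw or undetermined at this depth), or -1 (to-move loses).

value(8, O) = -1

p1 O@[8]: -1[7]-1* -2[6]-1 -3[5]-1
p2 X@[7]: -1[6]-1 -2[5]-1 -3[4]+1*
p3 O@[4]: -1[3]-1* -2[2]-1 -3[1]-1
p4 X@[3]: -1[2]-1 -2[1]-1 -3[0]+1*
p5 O@[0] terminal -1; root [8] d11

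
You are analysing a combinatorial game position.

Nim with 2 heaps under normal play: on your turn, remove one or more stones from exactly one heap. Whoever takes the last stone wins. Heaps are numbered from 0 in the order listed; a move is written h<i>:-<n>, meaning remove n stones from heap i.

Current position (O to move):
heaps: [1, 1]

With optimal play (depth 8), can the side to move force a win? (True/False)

[(1,1)] O move#1: h0:-1:-1/(0,1)*, h1:-1:-1/(1,0)
[(0,1)] X move#2: h1:-1:+1/(0,0)*
[(0,0)] end (terminal -1, O#3); searched (1,1) to 8

O winning at [(1,1)]: False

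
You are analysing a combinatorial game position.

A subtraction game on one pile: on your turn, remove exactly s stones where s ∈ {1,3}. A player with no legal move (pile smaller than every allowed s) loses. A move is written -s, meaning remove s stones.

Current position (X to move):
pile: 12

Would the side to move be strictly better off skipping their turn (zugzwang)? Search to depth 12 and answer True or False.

zugzwang(12, X) = True

ply 1, X at 12 | -1=-1→11*; -3=-1→9
ply 2, O at 11 | -1=+1→10*; -3=+1→8
ply 3, X at 10 | -1=-1→9*; -3=-1→7
ply 4, O at 9 | -1=+1→8*; -3=+1→6
ply 5, X at 8 | -1=-1→7*; -3=-1→5
ply 6, O at 7 | -1=+1→6*; -3=+1→4
ply 7, X at 6 | -1=-1→5*; -3=-1→3
ply 8, O at 5 | -1=+1→4*; -3=+1→2
ply 9, X at 4 | -1=-1→3*; -3=-1→1
ply 10, O at 3 | -1=+1→2*; -3=+1→0
ply 11, X at 2 | -1=-1→1*
ply 12, O at 1 | -1=+1→0*
ply 13: 0 is terminal -1 (X); from 12 depth 12
suppose X passes — search the same position with O to move:
pass> ply 1, O at 12 | -1=-1→11*; -3=-1→9
pass> ply 2, X at 11 | -1=+1→10*; -3=+1→8
pass> ply 3, O at 10 | -1=-1→9*; -3=-1→7
pass> ply 4, X at 9 | -1=+1→8*; -3=+1→6
pass> ply 5, O at 8 | -1=-1→7*; -3=-1→5
pass> ply 6, X at 7 | -1=+1→6*; -3=+1→4
pass> ply 7, O at 6 | -1=-1→5*; -3=-1→3
pass> ply 8, X at 5 | -1=+1→4*; -3=+1→2
pass> ply 9, O at 4 | -1=-1→3*; -3=-1→1
pass> ply 10, X at 3 | -1=+1→2*; -3=+1→0
pass> ply 11, O at 2 | -1=-1→1*
pass> ply 12, X at 1 | -1=+1→0*
pass> ply 13: 0 is terminal -1 (O); from 12 depth 12
for X: play -1, pass +1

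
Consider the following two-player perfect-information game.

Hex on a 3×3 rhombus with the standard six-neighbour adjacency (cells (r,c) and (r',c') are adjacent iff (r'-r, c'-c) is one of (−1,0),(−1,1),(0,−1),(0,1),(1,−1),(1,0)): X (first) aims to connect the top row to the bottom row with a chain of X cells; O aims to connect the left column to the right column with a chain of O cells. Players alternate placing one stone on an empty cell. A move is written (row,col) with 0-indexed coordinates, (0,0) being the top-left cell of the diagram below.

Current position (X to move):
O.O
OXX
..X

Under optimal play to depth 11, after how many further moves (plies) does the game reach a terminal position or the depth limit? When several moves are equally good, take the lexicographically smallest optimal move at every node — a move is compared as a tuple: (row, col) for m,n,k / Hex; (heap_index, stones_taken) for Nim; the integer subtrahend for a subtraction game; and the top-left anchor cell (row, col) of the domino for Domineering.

[O.O/OXX/..X] X move#1: (0,1):+1/OXO/OXX/..X*, (2,0):-1/O.O/OXX/X.X, (2,1):-1/O.O/OXX/.XX
[OXO/OXX/..X] end (terminal -1, O#2); searched O.O/OXX/..X to 11

PV length from [O.O/OXX/..X]: 1 ply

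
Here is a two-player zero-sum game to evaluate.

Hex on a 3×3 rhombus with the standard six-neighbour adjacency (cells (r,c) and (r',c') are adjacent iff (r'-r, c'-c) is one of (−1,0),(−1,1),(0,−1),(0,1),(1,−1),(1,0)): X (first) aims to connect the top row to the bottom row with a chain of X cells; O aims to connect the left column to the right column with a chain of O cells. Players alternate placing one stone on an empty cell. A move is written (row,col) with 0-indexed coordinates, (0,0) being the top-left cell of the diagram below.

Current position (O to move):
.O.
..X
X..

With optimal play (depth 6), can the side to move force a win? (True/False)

[.O./..X/X..] O move#1: (0,0):-1/OO./..X/X.., (0,2):+1/.OO/..X/X..*, (1,0):-1/.O./O.X/X.., (1,1):-1/.O./.OX/X.., (2,1):-1/.O./..X/XO., (2,2):-1/.O./..X/X.O
[.OO/..X/X..] X move#2: (0,0):-1/XOO/..X/X..*, (1,0):-1/.OO/X.X/X.., (1,1):-1/.OO/.XX/X.., (2,1):-1/.OO/..X/XX., (2,2):-1/.OO/..X/X.X
[XOO/..X/X..] O move#3: (1,0):+1/XOO/O.X/X..*, (1,1):-1/XOO/.OX/X.., (2,1):-1/XOO/..X/XO., (2,2):-1/XOO/..X/X.O
[XOO/O.X/X..] end (terminal -1, X#4); searched .O./..X/X.. to 6

O winning at [.O./..X/X..]: True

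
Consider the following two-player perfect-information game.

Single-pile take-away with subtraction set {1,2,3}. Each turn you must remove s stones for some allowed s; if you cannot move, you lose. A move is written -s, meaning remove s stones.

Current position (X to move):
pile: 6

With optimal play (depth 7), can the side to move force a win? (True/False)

[6] X move#1: -1:-1/5, -2:+1/4*, -3:-1/3
[4] O move#2: -1:-1/3*, -2:-1/2, -3:-1/1
[3] X move#3: -1:-1/2, -2:-1/1, -3:+1/0*
[0] end (terminal -1, O#4); searched 6 to 7

X winning at [6]: True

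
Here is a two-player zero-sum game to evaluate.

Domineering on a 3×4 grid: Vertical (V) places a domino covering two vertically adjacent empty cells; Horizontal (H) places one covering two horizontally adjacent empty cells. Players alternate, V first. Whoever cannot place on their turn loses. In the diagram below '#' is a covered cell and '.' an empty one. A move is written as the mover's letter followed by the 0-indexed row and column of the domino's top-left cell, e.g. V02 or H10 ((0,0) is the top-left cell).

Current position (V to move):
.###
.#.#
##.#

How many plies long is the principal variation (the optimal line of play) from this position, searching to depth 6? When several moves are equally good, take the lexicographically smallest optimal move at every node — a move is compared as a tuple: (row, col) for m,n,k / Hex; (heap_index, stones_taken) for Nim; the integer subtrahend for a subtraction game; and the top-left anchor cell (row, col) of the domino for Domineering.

[.###/.#.#/##.#] V move#1: V00:+1/####/##.#/##.#*, V12:+1/.###/.###/####
[####/##.#/##.#] end (terminal -1, H#2); searched .###/.#.#/##.# to 6

PV length from [.###/.#.#/##.#]: 1 ply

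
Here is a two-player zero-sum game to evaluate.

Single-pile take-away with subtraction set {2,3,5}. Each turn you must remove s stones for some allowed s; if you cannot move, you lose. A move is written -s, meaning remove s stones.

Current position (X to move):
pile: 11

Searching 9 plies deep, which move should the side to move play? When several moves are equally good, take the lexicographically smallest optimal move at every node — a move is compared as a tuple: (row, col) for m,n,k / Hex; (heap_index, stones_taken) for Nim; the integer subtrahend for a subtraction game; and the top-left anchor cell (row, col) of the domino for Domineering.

X's best at [11]: -3

ply 1, X at 11 | -2=-1→9; -3=+1→8*; -5=-1→6
ply 2, O at 8 | -2=-1→6*; -3=-1→5; -5=-1→3
ply 3, X at 6 | -2=-1→4; -3=-1→3; -5=+1→1*
ply 4: 1 is terminal -1 (O); from 11 depth 9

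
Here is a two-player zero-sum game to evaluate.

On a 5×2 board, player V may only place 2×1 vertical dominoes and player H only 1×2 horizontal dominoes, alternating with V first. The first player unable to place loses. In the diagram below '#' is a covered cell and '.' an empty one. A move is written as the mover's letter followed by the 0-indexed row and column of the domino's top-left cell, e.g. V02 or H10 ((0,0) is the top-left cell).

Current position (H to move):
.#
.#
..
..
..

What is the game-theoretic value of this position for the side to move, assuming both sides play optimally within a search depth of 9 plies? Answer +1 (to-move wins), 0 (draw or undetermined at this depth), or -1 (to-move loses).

ply 1, H at .#/.#/../../.. | H20=-1→.#/.#/##/../..; H30=+1→.#/.#/../##/..*; H40=-1→.#/.#/../../##
ply 2, V at .#/.#/../##/.. | V00=-1→##/##/../##/..*; V10=-1→.#/##/#./##/..
ply 3, H at ##/##/../##/.. | H20=+1→##/##/##/##/..*; H40=+1→##/##/../##/##
ply 4: ##/##/##/##/.. is terminal -1 (V); from .#/.#/../../.. depth 9

value(.#/.#/../../.., H) = +1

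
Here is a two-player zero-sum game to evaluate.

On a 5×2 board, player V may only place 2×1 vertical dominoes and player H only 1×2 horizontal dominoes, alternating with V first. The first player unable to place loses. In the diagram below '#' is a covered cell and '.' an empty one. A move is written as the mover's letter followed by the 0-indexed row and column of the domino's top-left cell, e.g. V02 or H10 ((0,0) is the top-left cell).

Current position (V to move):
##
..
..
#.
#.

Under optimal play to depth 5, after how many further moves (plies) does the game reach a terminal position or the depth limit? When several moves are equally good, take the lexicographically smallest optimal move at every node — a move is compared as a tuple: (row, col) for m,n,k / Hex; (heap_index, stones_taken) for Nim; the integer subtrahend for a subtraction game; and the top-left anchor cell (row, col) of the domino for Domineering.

p1 V@[##/../../#./#.]: V10[##/#./#./#./#.]+1* V11[##/.#/.#/#./#.]+1 V21[##/../.#/##/#.]-1 V31[##/../../##/##]-1
p2 H@[##/#./#./#./#.] terminal -1; root [##/../../#./#.] d5

PV length from [##/../../#./#.]: 1 ply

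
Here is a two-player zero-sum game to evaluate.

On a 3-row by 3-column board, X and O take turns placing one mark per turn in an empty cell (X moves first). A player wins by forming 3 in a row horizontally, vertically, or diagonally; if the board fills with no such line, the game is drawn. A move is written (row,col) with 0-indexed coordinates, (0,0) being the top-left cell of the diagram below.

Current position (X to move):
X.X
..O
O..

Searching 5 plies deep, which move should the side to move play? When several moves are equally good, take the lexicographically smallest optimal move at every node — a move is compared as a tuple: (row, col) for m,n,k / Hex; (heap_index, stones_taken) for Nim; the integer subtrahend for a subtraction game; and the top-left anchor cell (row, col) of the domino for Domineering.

X's best at [X.X/..O/O..]: (0,1)

ply 1, X at X.X/..O/O.. | (0,1)=+1→XXX/..O/O..*; (1,0)=+0→X.X/X.O/O..; (1,1)=+1→X.X/.XO/O..; (2,1)=+0→X.X/..O/OX.; (2,2)=+1→X.X/..O/O.X
ply 2: XXX/..O/O.. is terminal -1 (O); from X.X/..O/O.. depth 5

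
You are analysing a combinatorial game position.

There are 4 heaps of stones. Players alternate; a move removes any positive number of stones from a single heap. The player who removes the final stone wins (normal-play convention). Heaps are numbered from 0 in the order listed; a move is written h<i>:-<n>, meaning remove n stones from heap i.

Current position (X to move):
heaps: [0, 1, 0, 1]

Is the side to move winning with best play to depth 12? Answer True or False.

p1 X@[(0,1,0,1)]: h1:-1[(0,0,0,1)]-1* h3:-1[(0,1,0,0)]-1
p2 O@[(0,0,0,1)]: h3:-1[(0,0,0,0)]+1*
p3 X@[(0,0,0,0)] terminal -1; root [(0,1,0,1)] d12

X winning at [(0,1,0,1)]: False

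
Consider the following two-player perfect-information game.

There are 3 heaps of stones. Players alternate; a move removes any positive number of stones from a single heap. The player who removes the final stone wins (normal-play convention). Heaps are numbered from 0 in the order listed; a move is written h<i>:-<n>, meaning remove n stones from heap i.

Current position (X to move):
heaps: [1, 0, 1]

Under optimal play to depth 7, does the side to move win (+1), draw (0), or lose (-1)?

ply 1, X at (1,0,1) | h0:-1=-1→(0,0,1)*; h2:-1=-1→(1,0,0)
ply 2, O at (0,0,1) | h2:-1=+1→(0,0,0)*
ply 3: (0,0,0) is terminal -1 (X); from (1,0,1) depth 7

value((1,0,1), X) = -1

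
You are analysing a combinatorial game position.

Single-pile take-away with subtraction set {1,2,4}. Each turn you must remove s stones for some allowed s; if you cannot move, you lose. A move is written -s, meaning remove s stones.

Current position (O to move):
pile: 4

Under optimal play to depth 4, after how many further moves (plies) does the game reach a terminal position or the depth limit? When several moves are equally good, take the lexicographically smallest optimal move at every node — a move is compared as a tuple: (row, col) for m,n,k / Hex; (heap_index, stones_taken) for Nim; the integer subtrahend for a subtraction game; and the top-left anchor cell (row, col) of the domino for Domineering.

ply 1, O at 4 | -1=+1→3*; -2=-1→2; -4=+1→0
ply 2, X at 3 | -1=-1→2*; -2=-1→1
ply 3, O at 2 | -1=-1→1; -2=+1→0*
ply 4: 0 is terminal -1 (X); from 4 depth 4

PV length from [4]: 3 plies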